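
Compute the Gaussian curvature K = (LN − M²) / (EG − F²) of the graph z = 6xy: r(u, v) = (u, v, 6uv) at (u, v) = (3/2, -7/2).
K = -36/273529

Coefficients of the first fundamental form: E = 36*v^2 + 1, F = 36*u*v, G = 36*u^2 + 1.
Coefficients of the second fundamental form: L = 0, M = 6/sqrt(36*u^2 + 36*v^2 + 1), N = 0.
Assemble K = (LN − M²)/(EG − F²) = -36/(1296*u^4 + 2592*u^2*v^2 + 72*u^2 + 1296*v^4 + 72*v^2 + 1). At (u, v) = (3/2, -7/2): K = -36/273529.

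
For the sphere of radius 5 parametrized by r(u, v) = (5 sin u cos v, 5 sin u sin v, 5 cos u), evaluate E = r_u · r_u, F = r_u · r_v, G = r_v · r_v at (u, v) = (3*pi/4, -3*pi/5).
E = 25;  F = 0;  G = 25/2

Partials: r_u = (5*cos(u)*cos(v), 5*sin(v)*cos(u), -5*sin(u)), r_v = (-5*sin(u)*sin(v), 5*sin(u)*cos(v), 0). As functions of (u, v):
  E = r_u · r_u = 25,
  F = r_u · r_v = 0,
  G = r_v · r_v = 25*sin(u)^2.
Evaluating at (u, v) = (3*pi/4, -3*pi/5): E = 25, F = 0, G = 25/2.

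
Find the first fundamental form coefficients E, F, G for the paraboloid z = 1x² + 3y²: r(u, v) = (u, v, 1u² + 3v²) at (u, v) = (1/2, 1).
E = 2;  F = 6;  G = 37

Partials: r_u = (1, 0, 2*u), r_v = (0, 1, 6*v). As functions of (u, v):
  E = r_u · r_u = 4*u^2 + 1,
  F = r_u · r_v = 12*u*v,
  G = r_v · r_v = 36*v^2 + 1.
Evaluating at (u, v) = (1/2, 1): E = 2, F = 6, G = 37.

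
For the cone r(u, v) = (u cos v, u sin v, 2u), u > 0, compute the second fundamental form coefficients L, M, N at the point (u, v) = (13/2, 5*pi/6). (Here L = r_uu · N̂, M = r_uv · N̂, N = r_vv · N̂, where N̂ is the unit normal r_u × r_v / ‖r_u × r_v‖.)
L = 0;  M = 0;  N = 13*sqrt(5)/5

Compute the unit normal N̂(u, v) = (-2*sqrt(5)*u*cos(v)/(5*Abs(u)), -2*sqrt(5)*u*sin(v)/(5*Abs(u)), sqrt(5)*u/(5*Abs(u))), and the second partials r_uu, r_uv, r_vv. Take dot products:
  L(u, v) = r_uu · N̂ = 0,
  M(u, v) = r_uv · N̂ = 0,
  N(u, v) = r_vv · N̂ = 2*sqrt(5)*u^2/(5*Abs(u)).
Evaluating at (u, v) = (13/2, 5*pi/6):
  L = 0, M = 0, N = 13*sqrt(5)/5.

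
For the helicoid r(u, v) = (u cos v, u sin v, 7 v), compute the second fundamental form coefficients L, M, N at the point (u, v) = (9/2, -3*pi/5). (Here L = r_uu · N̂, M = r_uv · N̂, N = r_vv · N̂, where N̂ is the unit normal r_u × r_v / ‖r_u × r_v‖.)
L = 0;  M = -14*sqrt(277)/277;  N = 0

Compute the unit normal N̂(u, v) = (7*sin(v)/sqrt(u^2 + 49), -7*cos(v)/sqrt(u^2 + 49), u/sqrt(u^2 + 49)), and the second partials r_uu, r_uv, r_vv. Take dot products:
  L(u, v) = r_uu · N̂ = 0,
  M(u, v) = r_uv · N̂ = -7/sqrt(u^2 + 49),
  N(u, v) = r_vv · N̂ = 0.
Evaluating at (u, v) = (9/2, -3*pi/5):
  L = 0, M = -14*sqrt(277)/277, N = 0.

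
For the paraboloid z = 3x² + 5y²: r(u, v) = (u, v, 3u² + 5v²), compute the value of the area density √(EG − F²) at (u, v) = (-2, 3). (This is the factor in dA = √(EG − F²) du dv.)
√(EG − F²)|_{(-2, 3)} = sqrt(1045)

E = 36*u^2 + 1, F = 60*u*v, G = 100*v^2 + 1, so EG − F² = 36*u^2 + 100*v^2 + 1. Taking the positive square root: √(EG − F²) = sqrt(36*u^2 + 100*v^2 + 1). At (u, v) = (-2, 3): sqrt(1045).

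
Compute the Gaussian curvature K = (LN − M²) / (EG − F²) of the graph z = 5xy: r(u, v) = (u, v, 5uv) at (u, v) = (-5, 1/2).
K = -400/6395841

Coefficients of the first fundamental form: E = 25*v^2 + 1, F = 25*u*v, G = 25*u^2 + 1.
Coefficients of the second fundamental form: L = 0, M = 5/sqrt(25*u^2 + 25*v^2 + 1), N = 0.
Assemble K = (LN − M²)/(EG − F²) = -25/(625*u^4 + 1250*u^2*v^2 + 50*u^2 + 625*v^4 + 50*v^2 + 1). At (u, v) = (-5, 1/2): K = -400/6395841.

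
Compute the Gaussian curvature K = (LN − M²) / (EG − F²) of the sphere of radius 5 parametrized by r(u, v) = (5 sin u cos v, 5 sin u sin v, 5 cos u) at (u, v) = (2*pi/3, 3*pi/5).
K = 1/25

Coefficients of the first fundamental form: E = 25, F = 0, G = 25*sin(u)^2.
Coefficients of the second fundamental form: L = -5*sin(u)/Abs(sin(u)), M = 0, N = -5*sin(u)^3/Abs(sin(u)).
Assemble K = (LN − M²)/(EG − F²) = 1/25. At (u, v) = (2*pi/3, 3*pi/5): K = 1/25.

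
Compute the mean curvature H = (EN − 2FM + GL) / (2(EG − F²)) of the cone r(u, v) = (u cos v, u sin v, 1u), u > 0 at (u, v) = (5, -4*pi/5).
H = sqrt(2)/20

With E = 2, F = 0, G = u^2, L = 0, M = 0, N = sqrt(2)*u^2/(2*Abs(u)), assemble
  H = (EN − 2FM + GL) / (2(EG − F²)) = sqrt(2)/(4*Abs(u)).
At (u, v) = (5, -4*pi/5): H = sqrt(2)/20.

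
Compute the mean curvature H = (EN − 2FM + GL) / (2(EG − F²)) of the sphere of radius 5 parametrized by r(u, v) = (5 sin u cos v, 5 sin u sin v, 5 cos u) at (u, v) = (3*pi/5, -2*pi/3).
H = -1/5

With E = 25, F = 0, G = 25*sin(u)^2, L = -5*sin(u)/Abs(sin(u)), M = 0, N = -5*sin(u)^3/Abs(sin(u)), assemble
  H = (EN − 2FM + GL) / (2(EG − F²)) = -sin(u)/(5*Abs(sin(u))).
At (u, v) = (3*pi/5, -2*pi/3): H = -1/5.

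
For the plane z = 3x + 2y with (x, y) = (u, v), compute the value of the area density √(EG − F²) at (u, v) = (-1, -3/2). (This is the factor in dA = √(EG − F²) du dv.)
√(EG − F²)|_{(-1, -3/2)} = sqrt(14)

E = 10, F = 6, G = 5, so EG − F² = 14. Taking the positive square root: √(EG − F²) = sqrt(14). At (u, v) = (-1, -3/2): sqrt(14).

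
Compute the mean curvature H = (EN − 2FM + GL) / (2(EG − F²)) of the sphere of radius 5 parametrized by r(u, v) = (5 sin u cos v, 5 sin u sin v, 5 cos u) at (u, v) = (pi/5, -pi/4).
H = -1/5

With E = 25, F = 0, G = 25*sin(u)^2, L = -5*sin(u)/Abs(sin(u)), M = 0, N = -5*sin(u)^3/Abs(sin(u)), assemble
  H = (EN − 2FM + GL) / (2(EG − F²)) = -sin(u)/(5*Abs(sin(u))).
At (u, v) = (pi/5, -pi/4): H = -1/5.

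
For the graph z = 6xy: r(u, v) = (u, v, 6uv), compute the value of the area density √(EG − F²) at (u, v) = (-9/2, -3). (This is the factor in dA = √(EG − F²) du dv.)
√(EG − F²)|_{(-9/2, -3)} = sqrt(1054)

E = 36*v^2 + 1, F = 36*u*v, G = 36*u^2 + 1, so EG − F² = 36*u^2 + 36*v^2 + 1. Taking the positive square root: √(EG − F²) = sqrt(36*u^2 + 36*v^2 + 1). At (u, v) = (-9/2, -3): sqrt(1054).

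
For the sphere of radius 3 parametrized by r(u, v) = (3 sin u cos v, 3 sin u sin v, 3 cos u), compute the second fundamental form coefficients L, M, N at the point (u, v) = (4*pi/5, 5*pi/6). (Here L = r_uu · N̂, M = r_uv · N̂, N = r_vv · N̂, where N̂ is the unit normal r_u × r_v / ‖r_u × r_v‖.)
L = -3;  M = 0;  N = -15/8 + 3*sqrt(5)/8

Compute the unit normal N̂(u, v) = (sin(u)^2*cos(v)/Abs(sin(u)), sin(u)^2*sin(v)/Abs(sin(u)), sin(2*u)/(2*Abs(sin(u)))), and the second partials r_uu, r_uv, r_vv. Take dot products:
  L(u, v) = r_uu · N̂ = -3*sin(u)/Abs(sin(u)),
  M(u, v) = r_uv · N̂ = 0,
  N(u, v) = r_vv · N̂ = -3*sin(u)^3/Abs(sin(u)).
Evaluating at (u, v) = (4*pi/5, 5*pi/6):
  L = -3, M = 0, N = -15/8 + 3*sqrt(5)/8.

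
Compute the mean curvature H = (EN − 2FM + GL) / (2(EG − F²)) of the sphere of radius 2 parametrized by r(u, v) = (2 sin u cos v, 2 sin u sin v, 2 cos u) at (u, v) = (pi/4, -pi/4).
H = -1/2

With E = 4, F = 0, G = 4*sin(u)^2, L = -2*sin(u)/Abs(sin(u)), M = 0, N = -2*sin(u)^3/Abs(sin(u)), assemble
  H = (EN − 2FM + GL) / (2(EG − F²)) = -sin(u)/(2*Abs(sin(u))).
At (u, v) = (pi/4, -pi/4): H = -1/2.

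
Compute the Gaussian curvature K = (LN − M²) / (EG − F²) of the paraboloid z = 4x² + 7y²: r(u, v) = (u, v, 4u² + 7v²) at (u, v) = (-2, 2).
K = 112/1083681

Coefficients of the first fundamental form: E = 64*u^2 + 1, F = 112*u*v, G = 196*v^2 + 1.
Coefficients of the second fundamental form: L = 8/sqrt(64*u^2 + 196*v^2 + 1), M = 0, N = 14/sqrt(64*u^2 + 196*v^2 + 1).
Assemble K = (LN − M²)/(EG − F²) = 112/(4096*u^4 + 25088*u^2*v^2 + 128*u^2 + 38416*v^4 + 392*v^2 + 1). At (u, v) = (-2, 2): K = 112/1083681.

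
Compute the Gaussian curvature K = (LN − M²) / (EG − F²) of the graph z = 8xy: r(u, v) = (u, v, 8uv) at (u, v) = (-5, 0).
K = -64/2563201

Coefficients of the first fundamental form: E = 64*v^2 + 1, F = 64*u*v, G = 64*u^2 + 1.
Coefficients of the second fundamental form: L = 0, M = 8/sqrt(64*u^2 + 64*v^2 + 1), N = 0.
Assemble K = (LN − M²)/(EG − F²) = -64/(4096*u^4 + 8192*u^2*v^2 + 128*u^2 + 4096*v^4 + 128*v^2 + 1). At (u, v) = (-5, 0): K = -64/2563201.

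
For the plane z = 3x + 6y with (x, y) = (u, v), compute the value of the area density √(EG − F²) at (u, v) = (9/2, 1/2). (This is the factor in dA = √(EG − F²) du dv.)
√(EG − F²)|_{(9/2, 1/2)} = sqrt(46)

E = 10, F = 18, G = 37, so EG − F² = 46. Taking the positive square root: √(EG − F²) = sqrt(46). At (u, v) = (9/2, 1/2): sqrt(46).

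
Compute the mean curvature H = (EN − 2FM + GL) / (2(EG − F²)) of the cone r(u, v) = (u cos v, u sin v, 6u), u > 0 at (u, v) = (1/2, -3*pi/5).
H = 6*sqrt(37)/37

With E = 37, F = 0, G = u^2, L = 0, M = 0, N = 6*sqrt(37)*u^2/(37*Abs(u)), assemble
  H = (EN − 2FM + GL) / (2(EG − F²)) = 3*sqrt(37)/(37*Abs(u)).
At (u, v) = (1/2, -3*pi/5): H = 6*sqrt(37)/37.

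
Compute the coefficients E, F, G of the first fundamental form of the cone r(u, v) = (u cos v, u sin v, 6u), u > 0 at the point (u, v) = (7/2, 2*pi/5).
E = 37;  F = 0;  G = 49/4

Partials: r_u = (cos(v), sin(v), 6), r_v = (-u*sin(v), u*cos(v), 0). As functions of (u, v):
  E = r_u · r_u = 37,
  F = r_u · r_v = 0,
  G = r_v · r_v = u^2.
Evaluating at (u, v) = (7/2, 2*pi/5): E = 37, F = 0, G = 49/4.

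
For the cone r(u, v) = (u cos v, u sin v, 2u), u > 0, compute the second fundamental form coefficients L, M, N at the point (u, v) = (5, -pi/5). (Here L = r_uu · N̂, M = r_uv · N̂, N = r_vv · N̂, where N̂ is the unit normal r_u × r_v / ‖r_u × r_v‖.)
L = 0;  M = 0;  N = 2*sqrt(5)

Compute the unit normal N̂(u, v) = (-2*sqrt(5)*u*cos(v)/(5*Abs(u)), -2*sqrt(5)*u*sin(v)/(5*Abs(u)), sqrt(5)*u/(5*Abs(u))), and the second partials r_uu, r_uv, r_vv. Take dot products:
  L(u, v) = r_uu · N̂ = 0,
  M(u, v) = r_uv · N̂ = 0,
  N(u, v) = r_vv · N̂ = 2*sqrt(5)*u^2/(5*Abs(u)).
Evaluating at (u, v) = (5, -pi/5):
  L = 0, M = 0, N = 2*sqrt(5).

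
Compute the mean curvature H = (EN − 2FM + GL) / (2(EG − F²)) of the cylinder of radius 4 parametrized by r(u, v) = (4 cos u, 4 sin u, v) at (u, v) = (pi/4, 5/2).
H = -1/8

With E = 16, F = 0, G = 1, L = -4, M = 0, N = 0, assemble
  H = (EN − 2FM + GL) / (2(EG − F²)) = -1/8.
At (u, v) = (pi/4, 5/2): H = -1/8.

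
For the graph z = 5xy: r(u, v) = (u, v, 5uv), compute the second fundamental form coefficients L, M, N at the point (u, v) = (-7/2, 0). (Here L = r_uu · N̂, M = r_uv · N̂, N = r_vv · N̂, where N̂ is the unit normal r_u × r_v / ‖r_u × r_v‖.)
L = 0;  M = 10*sqrt(1229)/1229;  N = 0

Compute the unit normal N̂(u, v) = (-5*v/sqrt(25*u^2 + 25*v^2 + 1), -5*u/sqrt(25*u^2 + 25*v^2 + 1), 1/sqrt(25*u^2 + 25*v^2 + 1)), and the second partials r_uu, r_uv, r_vv. Take dot products:
  L(u, v) = r_uu · N̂ = 0,
  M(u, v) = r_uv · N̂ = 5/sqrt(25*u^2 + 25*v^2 + 1),
  N(u, v) = r_vv · N̂ = 0.
Evaluating at (u, v) = (-7/2, 0):
  L = 0, M = 10*sqrt(1229)/1229, N = 0.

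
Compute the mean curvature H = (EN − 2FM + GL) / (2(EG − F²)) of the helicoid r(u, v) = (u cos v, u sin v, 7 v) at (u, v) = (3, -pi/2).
H = 0

With E = 1, F = 0, G = u^2 + 49, L = 0, M = -7/sqrt(u^2 + 49), N = 0, assemble
  H = (EN − 2FM + GL) / (2(EG − F²)) = 0.
At (u, v) = (3, -pi/2): H = 0.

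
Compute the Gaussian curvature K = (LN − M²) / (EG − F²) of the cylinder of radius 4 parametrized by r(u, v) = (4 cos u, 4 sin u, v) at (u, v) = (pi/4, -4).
K = 0

Coefficients of the first fundamental form: E = 16, F = 0, G = 1.
Coefficients of the second fundamental form: L = -4, M = 0, N = 0.
Assemble K = (LN − M²)/(EG − F²) = 0. At (u, v) = (pi/4, -4): K = 0.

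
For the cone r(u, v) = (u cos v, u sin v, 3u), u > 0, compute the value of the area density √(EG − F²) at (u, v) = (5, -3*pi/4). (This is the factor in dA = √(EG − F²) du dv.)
√(EG − F²)|_{(5, -3*pi/4)} = 5*sqrt(10)

E = 10, F = 0, G = u^2, so EG − F² = 10*u^2. Taking the positive square root: √(EG − F²) = sqrt(10)*Abs(u). At (u, v) = (5, -3*pi/4): 5*sqrt(10).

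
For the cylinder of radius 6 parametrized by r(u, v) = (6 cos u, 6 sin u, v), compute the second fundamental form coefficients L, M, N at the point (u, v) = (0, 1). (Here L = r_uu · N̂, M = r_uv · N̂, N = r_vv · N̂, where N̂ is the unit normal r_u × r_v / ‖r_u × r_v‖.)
L = -6;  M = 0;  N = 0

Compute the unit normal N̂(u, v) = (cos(u), sin(u), 0), and the second partials r_uu, r_uv, r_vv. Take dot products:
  L(u, v) = r_uu · N̂ = -6,
  M(u, v) = r_uv · N̂ = 0,
  N(u, v) = r_vv · N̂ = 0.
Evaluating at (u, v) = (0, 1):
  L = -6, M = 0, N = 0.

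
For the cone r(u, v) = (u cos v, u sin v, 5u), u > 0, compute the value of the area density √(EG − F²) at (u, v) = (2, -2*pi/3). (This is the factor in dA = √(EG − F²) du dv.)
√(EG − F²)|_{(2, -2*pi/3)} = 2*sqrt(26)

E = 26, F = 0, G = u^2, so EG − F² = 26*u^2. Taking the positive square root: √(EG − F²) = sqrt(26)*Abs(u). At (u, v) = (2, -2*pi/3): 2*sqrt(26).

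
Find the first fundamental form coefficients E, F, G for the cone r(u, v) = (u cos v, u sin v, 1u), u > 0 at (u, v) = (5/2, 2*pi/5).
E = 2;  F = 0;  G = 25/4

Partials: r_u = (cos(v), sin(v), 1), r_v = (-u*sin(v), u*cos(v), 0). As functions of (u, v):
  E = r_u · r_u = 2,
  F = r_u · r_v = 0,
  G = r_v · r_v = u^2.
Evaluating at (u, v) = (5/2, 2*pi/5): E = 2, F = 0, G = 25/4.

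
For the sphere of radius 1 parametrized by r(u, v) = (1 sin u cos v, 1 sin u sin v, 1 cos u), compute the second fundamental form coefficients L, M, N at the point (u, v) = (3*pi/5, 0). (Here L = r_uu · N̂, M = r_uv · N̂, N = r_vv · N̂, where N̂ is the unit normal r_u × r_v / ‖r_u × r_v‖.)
L = -1;  M = 0;  N = -5/8 - sqrt(5)/8

Compute the unit normal N̂(u, v) = (sin(u)^2*cos(v)/Abs(sin(u)), sin(u)^2*sin(v)/Abs(sin(u)), sin(2*u)/(2*Abs(sin(u)))), and the second partials r_uu, r_uv, r_vv. Take dot products:
  L(u, v) = r_uu · N̂ = -sin(u)/Abs(sin(u)),
  M(u, v) = r_uv · N̂ = 0,
  N(u, v) = r_vv · N̂ = -sin(u)^3/Abs(sin(u)).
Evaluating at (u, v) = (3*pi/5, 0):
  L = -1, M = 0, N = -5/8 - sqrt(5)/8.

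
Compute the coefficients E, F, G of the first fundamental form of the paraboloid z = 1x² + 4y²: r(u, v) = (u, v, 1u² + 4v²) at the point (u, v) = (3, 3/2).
E = 37;  F = 72;  G = 145

Partials: r_u = (1, 0, 2*u), r_v = (0, 1, 8*v). As functions of (u, v):
  E = r_u · r_u = 4*u^2 + 1,
  F = r_u · r_v = 16*u*v,
  G = r_v · r_v = 64*v^2 + 1.
Evaluating at (u, v) = (3, 3/2): E = 37, F = 72, G = 145.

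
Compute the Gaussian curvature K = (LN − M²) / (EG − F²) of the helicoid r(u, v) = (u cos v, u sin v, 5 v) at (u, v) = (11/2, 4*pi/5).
K = -400/48841

Coefficients of the first fundamental form: E = 1, F = 0, G = u^2 + 25.
Coefficients of the second fundamental form: L = 0, M = -5/sqrt(u^2 + 25), N = 0.
Assemble K = (LN − M²)/(EG − F²) = -25/(u^2 + 25)^2. At (u, v) = (11/2, 4*pi/5): K = -400/48841.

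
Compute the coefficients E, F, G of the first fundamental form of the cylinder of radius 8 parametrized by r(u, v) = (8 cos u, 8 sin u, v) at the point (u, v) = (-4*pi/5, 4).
E = 64;  F = 0;  G = 1

Partials: r_u = (-8*sin(u), 8*cos(u), 0), r_v = (0, 0, 1). As functions of (u, v):
  E = r_u · r_u = 64,
  F = r_u · r_v = 0,
  G = r_v · r_v = 1.
Evaluating at (u, v) = (-4*pi/5, 4): E = 64, F = 0, G = 1.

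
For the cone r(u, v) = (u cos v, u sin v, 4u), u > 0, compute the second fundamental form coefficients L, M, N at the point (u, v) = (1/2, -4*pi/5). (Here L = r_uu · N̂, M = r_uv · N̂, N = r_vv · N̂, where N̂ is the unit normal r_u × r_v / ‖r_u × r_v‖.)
L = 0;  M = 0;  N = 2*sqrt(17)/17

Compute the unit normal N̂(u, v) = (-4*sqrt(17)*u*cos(v)/(17*Abs(u)), -4*sqrt(17)*u*sin(v)/(17*Abs(u)), sqrt(17)*u/(17*Abs(u))), and the second partials r_uu, r_uv, r_vv. Take dot products:
  L(u, v) = r_uu · N̂ = 0,
  M(u, v) = r_uv · N̂ = 0,
  N(u, v) = r_vv · N̂ = 4*sqrt(17)*u^2/(17*Abs(u)).
Evaluating at (u, v) = (1/2, -4*pi/5):
  L = 0, M = 0, N = 2*sqrt(17)/17.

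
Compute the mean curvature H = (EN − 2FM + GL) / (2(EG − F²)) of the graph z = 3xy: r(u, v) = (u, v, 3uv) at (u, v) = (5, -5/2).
H = 2700*sqrt(1129)/1274641

With E = 9*v^2 + 1, F = 9*u*v, G = 9*u^2 + 1, L = 0, M = 3/sqrt(9*u^2 + 9*v^2 + 1), N = 0, assemble
  H = (EN − 2FM + GL) / (2(EG − F²)) = -27*u*v/(9*u^2 + 9*v^2 + 1)^(3/2).
At (u, v) = (5, -5/2): H = 2700*sqrt(1129)/1274641.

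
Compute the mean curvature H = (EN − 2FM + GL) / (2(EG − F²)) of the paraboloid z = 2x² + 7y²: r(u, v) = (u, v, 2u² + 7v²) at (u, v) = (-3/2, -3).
H = 3789*sqrt(1801)/3243601

With E = 16*u^2 + 1, F = 56*u*v, G = 196*v^2 + 1, L = 4/sqrt(16*u^2 + 196*v^2 + 1), M = 0, N = 14/sqrt(16*u^2 + 196*v^2 + 1), assemble
  H = (EN − 2FM + GL) / (2(EG − F²)) = (112*u^2 + 392*v^2 + 9)/(16*u^2 + 196*v^2 + 1)^(3/2).
At (u, v) = (-3/2, -3): H = 3789*sqrt(1801)/3243601.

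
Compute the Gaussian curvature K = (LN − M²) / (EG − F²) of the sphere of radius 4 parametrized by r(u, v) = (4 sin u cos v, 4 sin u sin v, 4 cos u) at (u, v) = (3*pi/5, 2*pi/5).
K = 1/16

Coefficients of the first fundamental form: E = 16, F = 0, G = 16*sin(u)^2.
Coefficients of the second fundamental form: L = -4*sin(u)/Abs(sin(u)), M = 0, N = -4*sin(u)^3/Abs(sin(u)).
Assemble K = (LN − M²)/(EG − F²) = 1/16. At (u, v) = (3*pi/5, 2*pi/5): K = 1/16.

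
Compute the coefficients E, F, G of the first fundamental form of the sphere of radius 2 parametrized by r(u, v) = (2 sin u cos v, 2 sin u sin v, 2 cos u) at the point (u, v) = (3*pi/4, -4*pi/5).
E = 4;  F = 0;  G = 2

Partials: r_u = (2*cos(u)*cos(v), 2*sin(v)*cos(u), -2*sin(u)), r_v = (-2*sin(u)*sin(v), 2*sin(u)*cos(v), 0). As functions of (u, v):
  E = r_u · r_u = 4,
  F = r_u · r_v = 0,
  G = r_v · r_v = 4*sin(u)^2.
Evaluating at (u, v) = (3*pi/4, -4*pi/5): E = 4, F = 0, G = 2.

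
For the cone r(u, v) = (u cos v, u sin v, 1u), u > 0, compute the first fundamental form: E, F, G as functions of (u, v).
E = 2;  F = 0;  G = u^2

Compute partials: r_u = (cos(v), sin(v), 1), r_v = (-u*sin(v), u*cos(v), 0). Then
  E = r_u · r_u = 2,
  F = r_u · r_v = 0,
  G = r_v · r_v = u^2.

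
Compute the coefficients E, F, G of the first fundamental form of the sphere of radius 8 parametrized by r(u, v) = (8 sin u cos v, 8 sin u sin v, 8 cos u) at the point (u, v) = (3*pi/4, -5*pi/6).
E = 64;  F = 0;  G = 32

Partials: r_u = (8*cos(u)*cos(v), 8*sin(v)*cos(u), -8*sin(u)), r_v = (-8*sin(u)*sin(v), 8*sin(u)*cos(v), 0). As functions of (u, v):
  E = r_u · r_u = 64,
  F = r_u · r_v = 0,
  G = r_v · r_v = 64*sin(u)^2.
Evaluating at (u, v) = (3*pi/4, -5*pi/6): E = 64, F = 0, G = 32.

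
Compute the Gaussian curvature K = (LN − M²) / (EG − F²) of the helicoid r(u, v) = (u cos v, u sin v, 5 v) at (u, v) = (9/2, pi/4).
K = -400/32761

Coefficients of the first fundamental form: E = 1, F = 0, G = u^2 + 25.
Coefficients of the second fundamental form: L = 0, M = -5/sqrt(u^2 + 25), N = 0.
Assemble K = (LN − M²)/(EG − F²) = -25/(u^2 + 25)^2. At (u, v) = (9/2, pi/4): K = -400/32761.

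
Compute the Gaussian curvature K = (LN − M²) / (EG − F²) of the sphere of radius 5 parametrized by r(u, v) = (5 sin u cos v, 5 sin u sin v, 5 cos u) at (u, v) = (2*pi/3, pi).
K = 1/25

Coefficients of the first fundamental form: E = 25, F = 0, G = 25*sin(u)^2.
Coefficients of the second fundamental form: L = -5*sin(u)/Abs(sin(u)), M = 0, N = -5*sin(u)^3/Abs(sin(u)).
Assemble K = (LN − M²)/(EG − F²) = 1/25. At (u, v) = (2*pi/3, pi): K = 1/25.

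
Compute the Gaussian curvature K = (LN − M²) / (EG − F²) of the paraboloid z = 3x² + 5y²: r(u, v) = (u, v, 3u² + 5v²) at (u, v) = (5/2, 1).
K = 15/26569

Coefficients of the first fundamental form: E = 36*u^2 + 1, F = 60*u*v, G = 100*v^2 + 1.
Coefficients of the second fundamental form: L = 6/sqrt(36*u^2 + 100*v^2 + 1), M = 0, N = 10/sqrt(36*u^2 + 100*v^2 + 1).
Assemble K = (LN − M²)/(EG − F²) = 60/(1296*u^4 + 7200*u^2*v^2 + 72*u^2 + 10000*v^4 + 200*v^2 + 1). At (u, v) = (5/2, 1): K = 15/26569.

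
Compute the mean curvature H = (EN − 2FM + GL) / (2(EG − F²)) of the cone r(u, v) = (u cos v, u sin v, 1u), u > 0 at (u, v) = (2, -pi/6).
H = sqrt(2)/8

With E = 2, F = 0, G = u^2, L = 0, M = 0, N = sqrt(2)*u^2/(2*Abs(u)), assemble
  H = (EN − 2FM + GL) / (2(EG − F²)) = sqrt(2)/(4*Abs(u)).
At (u, v) = (2, -pi/6): H = sqrt(2)/8.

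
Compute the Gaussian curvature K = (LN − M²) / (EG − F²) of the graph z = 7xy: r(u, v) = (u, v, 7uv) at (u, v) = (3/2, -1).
K = -784/410881

Coefficients of the first fundamental form: E = 49*v^2 + 1, F = 49*u*v, G = 49*u^2 + 1.
Coefficients of the second fundamental form: L = 0, M = 7/sqrt(49*u^2 + 49*v^2 + 1), N = 0.
Assemble K = (LN − M²)/(EG − F²) = -49/(2401*u^4 + 4802*u^2*v^2 + 98*u^2 + 2401*v^4 + 98*v^2 + 1). At (u, v) = (3/2, -1): K = -784/410881.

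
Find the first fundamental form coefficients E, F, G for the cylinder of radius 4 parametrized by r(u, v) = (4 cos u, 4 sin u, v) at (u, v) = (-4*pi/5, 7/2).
E = 16;  F = 0;  G = 1

Partials: r_u = (-4*sin(u), 4*cos(u), 0), r_v = (0, 0, 1). As functions of (u, v):
  E = r_u · r_u = 16,
  F = r_u · r_v = 0,
  G = r_v · r_v = 1.
Evaluating at (u, v) = (-4*pi/5, 7/2): E = 16, F = 0, G = 1.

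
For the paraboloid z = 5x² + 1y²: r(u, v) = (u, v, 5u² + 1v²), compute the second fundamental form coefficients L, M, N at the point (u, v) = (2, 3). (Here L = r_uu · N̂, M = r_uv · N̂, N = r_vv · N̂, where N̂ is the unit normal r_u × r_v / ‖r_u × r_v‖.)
L = 10*sqrt(437)/437;  M = 0;  N = 2*sqrt(437)/437

Compute the unit normal N̂(u, v) = (-10*u/sqrt(100*u^2 + 4*v^2 + 1), -2*v/sqrt(100*u^2 + 4*v^2 + 1), 1/sqrt(100*u^2 + 4*v^2 + 1)), and the second partials r_uu, r_uv, r_vv. Take dot products:
  L(u, v) = r_uu · N̂ = 10/sqrt(100*u^2 + 4*v^2 + 1),
  M(u, v) = r_uv · N̂ = 0,
  N(u, v) = r_vv · N̂ = 2/sqrt(100*u^2 + 4*v^2 + 1).
Evaluating at (u, v) = (2, 3):
  L = 10*sqrt(437)/437, M = 0, N = 2*sqrt(437)/437.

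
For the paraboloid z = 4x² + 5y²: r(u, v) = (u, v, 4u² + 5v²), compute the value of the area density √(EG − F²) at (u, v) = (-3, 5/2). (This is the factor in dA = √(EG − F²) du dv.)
√(EG − F²)|_{(-3, 5/2)} = sqrt(1202)

E = 64*u^2 + 1, F = 80*u*v, G = 100*v^2 + 1, so EG − F² = 64*u^2 + 100*v^2 + 1. Taking the positive square root: √(EG − F²) = sqrt(64*u^2 + 100*v^2 + 1). At (u, v) = (-3, 5/2): sqrt(1202).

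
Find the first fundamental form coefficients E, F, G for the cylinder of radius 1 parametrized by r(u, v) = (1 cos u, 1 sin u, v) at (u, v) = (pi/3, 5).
E = 1;  F = 0;  G = 1

Partials: r_u = (-sin(u), cos(u), 0), r_v = (0, 0, 1). As functions of (u, v):
  E = r_u · r_u = 1,
  F = r_u · r_v = 0,
  G = r_v · r_v = 1.
Evaluating at (u, v) = (pi/3, 5): E = 1, F = 0, G = 1.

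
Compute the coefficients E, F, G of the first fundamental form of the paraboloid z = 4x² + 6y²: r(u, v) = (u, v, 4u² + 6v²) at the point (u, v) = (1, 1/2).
E = 65;  F = 48;  G = 37

Partials: r_u = (1, 0, 8*u), r_v = (0, 1, 12*v). As functions of (u, v):
  E = r_u · r_u = 64*u^2 + 1,
  F = r_u · r_v = 96*u*v,
  G = r_v · r_v = 144*v^2 + 1.
Evaluating at (u, v) = (1, 1/2): E = 65, F = 48, G = 37.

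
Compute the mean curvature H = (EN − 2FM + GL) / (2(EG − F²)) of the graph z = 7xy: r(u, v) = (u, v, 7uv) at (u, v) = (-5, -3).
H = -5145*sqrt(1667)/2778889

With E = 49*v^2 + 1, F = 49*u*v, G = 49*u^2 + 1, L = 0, M = 7/sqrt(49*u^2 + 49*v^2 + 1), N = 0, assemble
  H = (EN − 2FM + GL) / (2(EG − F²)) = -343*u*v/(49*u^2 + 49*v^2 + 1)^(3/2).
At (u, v) = (-5, -3): H = -5145*sqrt(1667)/2778889.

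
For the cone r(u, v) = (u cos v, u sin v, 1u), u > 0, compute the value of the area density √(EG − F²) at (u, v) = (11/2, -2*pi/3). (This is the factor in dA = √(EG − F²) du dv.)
√(EG − F²)|_{(11/2, -2*pi/3)} = 11*sqrt(2)/2

E = 2, F = 0, G = u^2, so EG − F² = 2*u^2. Taking the positive square root: √(EG − F²) = sqrt(2)*Abs(u). At (u, v) = (11/2, -2*pi/3): 11*sqrt(2)/2.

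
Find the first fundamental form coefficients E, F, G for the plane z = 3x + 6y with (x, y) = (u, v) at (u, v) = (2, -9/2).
E = 10;  F = 18;  G = 37

Partials: r_u = (1, 0, 3), r_v = (0, 1, 6). As functions of (u, v):
  E = r_u · r_u = 10,
  F = r_u · r_v = 18,
  G = r_v · r_v = 37.
Evaluating at (u, v) = (2, -9/2): E = 10, F = 18, G = 37.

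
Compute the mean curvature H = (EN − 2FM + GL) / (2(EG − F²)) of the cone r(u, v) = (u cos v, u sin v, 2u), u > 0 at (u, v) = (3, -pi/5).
H = sqrt(5)/15

With E = 5, F = 0, G = u^2, L = 0, M = 0, N = 2*sqrt(5)*u^2/(5*Abs(u)), assemble
  H = (EN − 2FM + GL) / (2(EG − F²)) = sqrt(5)/(5*Abs(u)).
At (u, v) = (3, -pi/5): H = sqrt(5)/15.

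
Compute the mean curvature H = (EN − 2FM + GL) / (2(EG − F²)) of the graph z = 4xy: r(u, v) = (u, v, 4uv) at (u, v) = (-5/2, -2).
H = -64*sqrt(165)/5445

With E = 16*v^2 + 1, F = 16*u*v, G = 16*u^2 + 1, L = 0, M = 4/sqrt(16*u^2 + 16*v^2 + 1), N = 0, assemble
  H = (EN − 2FM + GL) / (2(EG − F²)) = -64*u*v/(16*u^2 + 16*v^2 + 1)^(3/2).
At (u, v) = (-5/2, -2): H = -64*sqrt(165)/5445.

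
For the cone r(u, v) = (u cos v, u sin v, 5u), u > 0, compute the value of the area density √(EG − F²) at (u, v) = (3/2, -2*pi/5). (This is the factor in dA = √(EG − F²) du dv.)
√(EG − F²)|_{(3/2, -2*pi/5)} = 3*sqrt(26)/2

E = 26, F = 0, G = u^2, so EG − F² = 26*u^2. Taking the positive square root: √(EG − F²) = sqrt(26)*Abs(u). At (u, v) = (3/2, -2*pi/5): 3*sqrt(26)/2.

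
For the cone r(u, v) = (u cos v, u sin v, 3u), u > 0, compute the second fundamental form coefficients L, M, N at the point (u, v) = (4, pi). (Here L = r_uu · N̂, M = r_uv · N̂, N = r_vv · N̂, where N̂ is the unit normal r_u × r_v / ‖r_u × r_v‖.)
L = 0;  M = 0;  N = 6*sqrt(10)/5

Compute the unit normal N̂(u, v) = (-3*sqrt(10)*u*cos(v)/(10*Abs(u)), -3*sqrt(10)*u*sin(v)/(10*Abs(u)), sqrt(10)*u/(10*Abs(u))), and the second partials r_uu, r_uv, r_vv. Take dot products:
  L(u, v) = r_uu · N̂ = 0,
  M(u, v) = r_uv · N̂ = 0,
  N(u, v) = r_vv · N̂ = 3*sqrt(10)*u^2/(10*Abs(u)).
Evaluating at (u, v) = (4, pi):
  L = 0, M = 0, N = 6*sqrt(10)/5.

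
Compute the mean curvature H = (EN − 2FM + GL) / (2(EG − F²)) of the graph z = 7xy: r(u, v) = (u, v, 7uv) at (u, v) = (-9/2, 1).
H = 12348*sqrt(4169)/17380561

With E = 49*v^2 + 1, F = 49*u*v, G = 49*u^2 + 1, L = 0, M = 7/sqrt(49*u^2 + 49*v^2 + 1), N = 0, assemble
  H = (EN − 2FM + GL) / (2(EG − F²)) = -343*u*v/(49*u^2 + 49*v^2 + 1)^(3/2).
At (u, v) = (-9/2, 1): H = 12348*sqrt(4169)/17380561.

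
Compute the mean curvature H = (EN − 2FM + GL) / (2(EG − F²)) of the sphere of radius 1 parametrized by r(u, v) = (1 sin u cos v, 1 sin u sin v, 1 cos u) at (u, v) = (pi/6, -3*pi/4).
H = -1

With E = 1, F = 0, G = sin(u)^2, L = -sin(u)/Abs(sin(u)), M = 0, N = -sin(u)^3/Abs(sin(u)), assemble
  H = (EN − 2FM + GL) / (2(EG − F²)) = -sin(u)/Abs(sin(u)).
At (u, v) = (pi/6, -3*pi/4): H = -1.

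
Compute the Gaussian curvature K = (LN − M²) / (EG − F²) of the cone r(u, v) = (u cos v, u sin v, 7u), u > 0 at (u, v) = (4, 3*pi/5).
K = 0

Coefficients of the first fundamental form: E = 50, F = 0, G = u^2.
Coefficients of the second fundamental form: L = 0, M = 0, N = 7*sqrt(2)*u^2/(10*Abs(u)).
Assemble K = (LN − M²)/(EG − F²) = 0. At (u, v) = (4, 3*pi/5): K = 0.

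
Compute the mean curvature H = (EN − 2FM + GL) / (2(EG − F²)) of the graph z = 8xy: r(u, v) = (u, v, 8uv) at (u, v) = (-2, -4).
H = -4096*sqrt(1281)/1640961

With E = 64*v^2 + 1, F = 64*u*v, G = 64*u^2 + 1, L = 0, M = 8/sqrt(64*u^2 + 64*v^2 + 1), N = 0, assemble
  H = (EN − 2FM + GL) / (2(EG − F²)) = -512*u*v/(64*u^2 + 64*v^2 + 1)^(3/2).
At (u, v) = (-2, -4): H = -4096*sqrt(1281)/1640961.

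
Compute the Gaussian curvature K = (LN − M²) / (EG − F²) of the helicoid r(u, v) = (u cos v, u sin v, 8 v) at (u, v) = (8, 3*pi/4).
K = -1/256

Coefficients of the first fundamental form: E = 1, F = 0, G = u^2 + 64.
Coefficients of the second fundamental form: L = 0, M = -8/sqrt(u^2 + 64), N = 0.
Assemble K = (LN − M²)/(EG − F²) = -64/(u^2 + 64)^2. At (u, v) = (8, 3*pi/4): K = -1/256.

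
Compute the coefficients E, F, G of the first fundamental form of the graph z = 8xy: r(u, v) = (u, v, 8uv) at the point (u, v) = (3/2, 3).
E = 577;  F = 288;  G = 145

Partials: r_u = (1, 0, 8*v), r_v = (0, 1, 8*u). As functions of (u, v):
  E = r_u · r_u = 64*v^2 + 1,
  F = r_u · r_v = 64*u*v,
  G = r_v · r_v = 64*u^2 + 1.
Evaluating at (u, v) = (3/2, 3): E = 577, F = 288, G = 145.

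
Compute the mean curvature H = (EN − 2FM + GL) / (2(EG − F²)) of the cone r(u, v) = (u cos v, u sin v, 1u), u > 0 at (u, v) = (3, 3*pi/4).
H = sqrt(2)/12

With E = 2, F = 0, G = u^2, L = 0, M = 0, N = sqrt(2)*u^2/(2*Abs(u)), assemble
  H = (EN − 2FM + GL) / (2(EG − F²)) = sqrt(2)/(4*Abs(u)).
At (u, v) = (3, 3*pi/4): H = sqrt(2)/12.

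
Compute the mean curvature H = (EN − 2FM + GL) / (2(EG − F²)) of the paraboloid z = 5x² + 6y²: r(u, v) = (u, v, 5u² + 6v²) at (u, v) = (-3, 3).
H = 11891*sqrt(13)/371293

With E = 100*u^2 + 1, F = 120*u*v, G = 144*v^2 + 1, L = 10/sqrt(100*u^2 + 144*v^2 + 1), M = 0, N = 12/sqrt(100*u^2 + 144*v^2 + 1), assemble
  H = (EN − 2FM + GL) / (2(EG − F²)) = (600*u^2 + 720*v^2 + 11)/(100*u^2 + 144*v^2 + 1)^(3/2).
At (u, v) = (-3, 3): H = 11891*sqrt(13)/371293.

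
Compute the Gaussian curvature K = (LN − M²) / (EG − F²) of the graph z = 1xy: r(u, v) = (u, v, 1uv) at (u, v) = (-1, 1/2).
K = -16/81

Coefficients of the first fundamental form: E = v^2 + 1, F = u*v, G = u^2 + 1.
Coefficients of the second fundamental form: L = 0, M = 1/sqrt(u^2 + v^2 + 1), N = 0.
Assemble K = (LN − M²)/(EG − F²) = 1/((u^2*v^2 - (u^2 + 1)*(v^2 + 1))*(u^2 + v^2 + 1)). At (u, v) = (-1, 1/2): K = -16/81.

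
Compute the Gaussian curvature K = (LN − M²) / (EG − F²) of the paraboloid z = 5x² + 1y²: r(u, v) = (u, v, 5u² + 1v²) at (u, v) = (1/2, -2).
K = 5/441

Coefficients of the first fundamental form: E = 100*u^2 + 1, F = 20*u*v, G = 4*v^2 + 1.
Coefficients of the second fundamental form: L = 10/sqrt(100*u^2 + 4*v^2 + 1), M = 0, N = 2/sqrt(100*u^2 + 4*v^2 + 1).
Assemble K = (LN − M²)/(EG − F²) = 20/(10000*u^4 + 800*u^2*v^2 + 200*u^2 + 16*v^4 + 8*v^2 + 1). At (u, v) = (1/2, -2): K = 5/441.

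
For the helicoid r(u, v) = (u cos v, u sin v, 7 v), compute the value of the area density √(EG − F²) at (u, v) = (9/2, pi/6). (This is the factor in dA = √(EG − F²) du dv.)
√(EG − F²)|_{(9/2, pi/6)} = sqrt(277)/2

E = 1, F = 0, G = u^2 + 49, so EG − F² = u^2 + 49. Taking the positive square root: √(EG − F²) = sqrt(u^2 + 49). At (u, v) = (9/2, pi/6): sqrt(277)/2.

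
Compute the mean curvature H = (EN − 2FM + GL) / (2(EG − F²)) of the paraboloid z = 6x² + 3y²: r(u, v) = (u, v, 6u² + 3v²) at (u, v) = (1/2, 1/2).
H = 171*sqrt(46)/2116

With E = 144*u^2 + 1, F = 72*u*v, G = 36*v^2 + 1, L = 12/sqrt(144*u^2 + 36*v^2 + 1), M = 0, N = 6/sqrt(144*u^2 + 36*v^2 + 1), assemble
  H = (EN − 2FM + GL) / (2(EG − F²)) = 9*(48*u^2 + 24*v^2 + 1)/(144*u^2 + 36*v^2 + 1)^(3/2).
At (u, v) = (1/2, 1/2): H = 171*sqrt(46)/2116.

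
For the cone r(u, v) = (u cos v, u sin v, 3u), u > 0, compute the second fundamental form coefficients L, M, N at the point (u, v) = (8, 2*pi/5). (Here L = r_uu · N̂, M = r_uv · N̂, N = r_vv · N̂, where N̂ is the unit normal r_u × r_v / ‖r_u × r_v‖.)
L = 0;  M = 0;  N = 12*sqrt(10)/5

Compute the unit normal N̂(u, v) = (-3*sqrt(10)*u*cos(v)/(10*Abs(u)), -3*sqrt(10)*u*sin(v)/(10*Abs(u)), sqrt(10)*u/(10*Abs(u))), and the second partials r_uu, r_uv, r_vv. Take dot products:
  L(u, v) = r_uu · N̂ = 0,
  M(u, v) = r_uv · N̂ = 0,
  N(u, v) = r_vv · N̂ = 3*sqrt(10)*u^2/(10*Abs(u)).
Evaluating at (u, v) = (8, 2*pi/5):
  L = 0, M = 0, N = 12*sqrt(10)/5.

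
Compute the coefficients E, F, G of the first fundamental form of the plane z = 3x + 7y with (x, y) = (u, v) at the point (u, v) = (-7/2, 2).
E = 10;  F = 21;  G = 50

Partials: r_u = (1, 0, 3), r_v = (0, 1, 7). As functions of (u, v):
  E = r_u · r_u = 10,
  F = r_u · r_v = 21,
  G = r_v · r_v = 50.
Evaluating at (u, v) = (-7/2, 2): E = 10, F = 21, G = 50.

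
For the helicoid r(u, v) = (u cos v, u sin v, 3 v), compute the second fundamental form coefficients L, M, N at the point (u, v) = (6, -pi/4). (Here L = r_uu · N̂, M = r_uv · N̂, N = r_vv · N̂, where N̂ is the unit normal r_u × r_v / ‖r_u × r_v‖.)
L = 0;  M = -sqrt(5)/5;  N = 0

Compute the unit normal N̂(u, v) = (3*sin(v)/sqrt(u^2 + 9), -3*cos(v)/sqrt(u^2 + 9), u/sqrt(u^2 + 9)), and the second partials r_uu, r_uv, r_vv. Take dot products:
  L(u, v) = r_uu · N̂ = 0,
  M(u, v) = r_uv · N̂ = -3/sqrt(u^2 + 9),
  N(u, v) = r_vv · N̂ = 0.
Evaluating at (u, v) = (6, -pi/4):
  L = 0, M = -sqrt(5)/5, N = 0.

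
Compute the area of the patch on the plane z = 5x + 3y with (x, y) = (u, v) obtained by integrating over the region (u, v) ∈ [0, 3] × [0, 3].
Area = 9*sqrt(35)

Area = ∫∫ √(EG − F²) du dv with √(EG − F²) = sqrt(35). Integrating over [0, 3] × [0, 3] gives 9*sqrt(35).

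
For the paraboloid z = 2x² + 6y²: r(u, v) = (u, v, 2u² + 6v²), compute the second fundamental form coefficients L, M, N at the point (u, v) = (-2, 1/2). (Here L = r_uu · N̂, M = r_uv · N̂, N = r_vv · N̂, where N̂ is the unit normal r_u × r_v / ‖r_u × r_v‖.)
L = 4*sqrt(101)/101;  M = 0;  N = 12*sqrt(101)/101

Compute the unit normal N̂(u, v) = (-4*u/sqrt(16*u^2 + 144*v^2 + 1), -12*v/sqrt(16*u^2 + 144*v^2 + 1), 1/sqrt(16*u^2 + 144*v^2 + 1)), and the second partials r_uu, r_uv, r_vv. Take dot products:
  L(u, v) = r_uu · N̂ = 4/sqrt(16*u^2 + 144*v^2 + 1),
  M(u, v) = r_uv · N̂ = 0,
  N(u, v) = r_vv · N̂ = 12/sqrt(16*u^2 + 144*v^2 + 1).
Evaluating at (u, v) = (-2, 1/2):
  L = 4*sqrt(101)/101, M = 0, N = 12*sqrt(101)/101.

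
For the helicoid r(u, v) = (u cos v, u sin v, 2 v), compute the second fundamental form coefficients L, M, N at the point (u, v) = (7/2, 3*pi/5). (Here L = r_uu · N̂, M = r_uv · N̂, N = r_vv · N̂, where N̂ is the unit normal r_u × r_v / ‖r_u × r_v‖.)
L = 0;  M = -4*sqrt(65)/65;  N = 0

Compute the unit normal N̂(u, v) = (2*sin(v)/sqrt(u^2 + 4), -2*cos(v)/sqrt(u^2 + 4), u/sqrt(u^2 + 4)), and the second partials r_uu, r_uv, r_vv. Take dot products:
  L(u, v) = r_uu · N̂ = 0,
  M(u, v) = r_uv · N̂ = -2/sqrt(u^2 + 4),
  N(u, v) = r_vv · N̂ = 0.
Evaluating at (u, v) = (7/2, 3*pi/5):
  L = 0, M = -4*sqrt(65)/65, N = 0.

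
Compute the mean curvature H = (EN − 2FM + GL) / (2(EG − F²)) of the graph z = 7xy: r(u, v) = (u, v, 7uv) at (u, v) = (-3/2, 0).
H = 0

With E = 49*v^2 + 1, F = 49*u*v, G = 49*u^2 + 1, L = 0, M = 7/sqrt(49*u^2 + 49*v^2 + 1), N = 0, assemble
  H = (EN − 2FM + GL) / (2(EG − F²)) = -343*u*v/(49*u^2 + 49*v^2 + 1)^(3/2).
At (u, v) = (-3/2, 0): H = 0.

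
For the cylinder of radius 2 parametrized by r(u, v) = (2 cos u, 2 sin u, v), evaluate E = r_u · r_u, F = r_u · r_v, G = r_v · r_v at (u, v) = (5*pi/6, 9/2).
E = 4;  F = 0;  G = 1

Partials: r_u = (-2*sin(u), 2*cos(u), 0), r_v = (0, 0, 1). As functions of (u, v):
  E = r_u · r_u = 4,
  F = r_u · r_v = 0,
  G = r_v · r_v = 1.
Evaluating at (u, v) = (5*pi/6, 9/2): E = 4, F = 0, G = 1.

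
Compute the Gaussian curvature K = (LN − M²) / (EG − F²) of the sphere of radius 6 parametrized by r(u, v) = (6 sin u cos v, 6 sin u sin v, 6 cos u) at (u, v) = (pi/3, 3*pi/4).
K = 1/36

Coefficients of the first fundamental form: E = 36, F = 0, G = 36*sin(u)^2.
Coefficients of the second fundamental form: L = -6*sin(u)/Abs(sin(u)), M = 0, N = -6*sin(u)^3/Abs(sin(u)).
Assemble K = (LN − M²)/(EG − F²) = 1/36. At (u, v) = (pi/3, 3*pi/4): K = 1/36.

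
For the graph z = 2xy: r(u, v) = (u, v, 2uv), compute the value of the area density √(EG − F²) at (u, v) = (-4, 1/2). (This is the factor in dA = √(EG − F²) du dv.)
√(EG − F²)|_{(-4, 1/2)} = sqrt(66)

E = 4*v^2 + 1, F = 4*u*v, G = 4*u^2 + 1, so EG − F² = 4*u^2 + 4*v^2 + 1. Taking the positive square root: √(EG − F²) = sqrt(4*u^2 + 4*v^2 + 1). At (u, v) = (-4, 1/2): sqrt(66).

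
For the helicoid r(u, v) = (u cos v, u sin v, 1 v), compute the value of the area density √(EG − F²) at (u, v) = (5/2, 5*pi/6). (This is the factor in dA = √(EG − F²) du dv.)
√(EG − F²)|_{(5/2, 5*pi/6)} = sqrt(29)/2

E = 1, F = 0, G = u^2 + 1, so EG − F² = u^2 + 1. Taking the positive square root: √(EG − F²) = sqrt(u^2 + 1). At (u, v) = (5/2, 5*pi/6): sqrt(29)/2.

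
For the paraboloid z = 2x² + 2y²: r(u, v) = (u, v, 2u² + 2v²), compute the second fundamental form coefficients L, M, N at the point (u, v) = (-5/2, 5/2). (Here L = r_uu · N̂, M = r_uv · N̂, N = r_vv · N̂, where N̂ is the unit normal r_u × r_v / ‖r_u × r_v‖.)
L = 4*sqrt(201)/201;  M = 0;  N = 4*sqrt(201)/201

Compute the unit normal N̂(u, v) = (-4*u/sqrt(16*u^2 + 16*v^2 + 1), -4*v/sqrt(16*u^2 + 16*v^2 + 1), 1/sqrt(16*u^2 + 16*v^2 + 1)), and the second partials r_uu, r_uv, r_vv. Take dot products:
  L(u, v) = r_uu · N̂ = 4/sqrt(16*u^2 + 16*v^2 + 1),
  M(u, v) = r_uv · N̂ = 0,
  N(u, v) = r_vv · N̂ = 4/sqrt(16*u^2 + 16*v^2 + 1).
Evaluating at (u, v) = (-5/2, 5/2):
  L = 4*sqrt(201)/201, M = 0, N = 4*sqrt(201)/201.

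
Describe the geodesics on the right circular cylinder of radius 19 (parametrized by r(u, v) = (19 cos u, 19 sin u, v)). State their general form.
The cylinder is flat (K = 0) and locally isometric to the plane via the development (u, v) ↦ (19 u, v). Geodesics are the pre-images of straight lines: circles (v constant), vertical lines (u constant), and helices (v = c · u + d) for constants c, d.

A right cylinder has E = 19², F = 0, G = 1, so EG − F² = 19², and L = −19, M = N = 0, giving K = (LN − M²)/(EG − F²) = 0 everywhere. A flat surface is locally isometric to the Euclidean plane via the map (u, v) ↦ (19 u, v). Straight lines in the (x̃, ỹ) plane pull back to: (a) horizontal circles (v = const), (b) vertical generators (u = const), and (c) helices (19 u tan θ = v, i.e. v = c · u + d).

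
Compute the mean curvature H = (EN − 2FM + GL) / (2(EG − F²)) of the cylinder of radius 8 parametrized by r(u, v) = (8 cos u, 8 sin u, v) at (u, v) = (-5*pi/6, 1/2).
H = -1/16

With E = 64, F = 0, G = 1, L = -8, M = 0, N = 0, assemble
  H = (EN − 2FM + GL) / (2(EG − F²)) = -1/16.
At (u, v) = (-5*pi/6, 1/2): H = -1/16.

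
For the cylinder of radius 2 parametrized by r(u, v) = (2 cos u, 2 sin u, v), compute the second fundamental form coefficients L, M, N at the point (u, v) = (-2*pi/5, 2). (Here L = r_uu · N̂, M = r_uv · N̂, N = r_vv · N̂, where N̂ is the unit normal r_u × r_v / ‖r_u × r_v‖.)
L = -2;  M = 0;  N = 0

Compute the unit normal N̂(u, v) = (cos(u), sin(u), 0), and the second partials r_uu, r_uv, r_vv. Take dot products:
  L(u, v) = r_uu · N̂ = -2,
  M(u, v) = r_uv · N̂ = 0,
  N(u, v) = r_vv · N̂ = 0.
Evaluating at (u, v) = (-2*pi/5, 2):
  L = -2, M = 0, N = 0.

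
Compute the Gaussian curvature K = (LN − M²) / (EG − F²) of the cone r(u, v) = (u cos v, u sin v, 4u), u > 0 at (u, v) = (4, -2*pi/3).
K = 0

Coefficients of the first fundamental form: E = 17, F = 0, G = u^2.
Coefficients of the second fundamental form: L = 0, M = 0, N = 4*sqrt(17)*u^2/(17*Abs(u)).
Assemble K = (LN − M²)/(EG − F²) = 0. At (u, v) = (4, -2*pi/3): K = 0.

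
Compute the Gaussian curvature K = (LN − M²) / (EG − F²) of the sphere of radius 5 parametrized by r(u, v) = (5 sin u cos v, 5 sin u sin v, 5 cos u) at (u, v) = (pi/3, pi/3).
K = 1/25

Coefficients of the first fundamental form: E = 25, F = 0, G = 25*sin(u)^2.
Coefficients of the second fundamental form: L = -5*sin(u)/Abs(sin(u)), M = 0, N = -5*sin(u)^3/Abs(sin(u)).
Assemble K = (LN − M²)/(EG − F²) = 1/25. At (u, v) = (pi/3, pi/3): K = 1/25.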